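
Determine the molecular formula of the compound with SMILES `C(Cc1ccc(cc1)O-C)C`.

Heavy atoms from the SMILES: 10 C, 1 O.
Implicit hydrogens by atom environment:
  4 × C (aromatic): 1 H each → 4
  2 × C: 3 H each → 6
  2 × C: 2 H each → 4
  2 × C (aromatic): no H
  1 × O: no H
  Total hydrogens = 14.
Molecular formula: C10H14O

C10H14O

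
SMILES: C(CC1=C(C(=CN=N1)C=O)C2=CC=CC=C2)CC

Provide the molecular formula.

C15H16N2O

Heavy atoms from the SMILES: 15 C, 2 N, 1 O.
Implicit hydrogens by atom environment:
  6 × C (aromatic): 1 H each → 6
  4 × C (aromatic): no H
  3 × C: 2 H each → 6
  2 × N (aromatic): no H
  1 × C: 3 H
  1 × C: 1 H
  1 × O: no H
  Total hydrogens = 16.
Molecular formula: C15H16N2O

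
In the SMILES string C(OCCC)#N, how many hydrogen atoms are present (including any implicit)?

Hydrogens are implicit in SMILES; fill each atom to its normal valence:
  2 × C: 2 H each → 4
  1 × C: 3 H
  1 × C: no H
  1 × N: no H
  1 × O: no H
  Total hydrogens = 7.

7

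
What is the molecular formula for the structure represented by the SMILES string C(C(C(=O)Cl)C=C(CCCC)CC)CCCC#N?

C15H24ClNO

Heavy atoms from the SMILES: 15 C, 1 Cl, 1 N, 1 O.
Implicit hydrogens by atom environment:
  8 × C: 2 H each → 16
  3 × C: no H
  2 × C: 3 H each → 6
  2 × C: 1 H each → 2
  1 × Cl: no H
  1 × N: no H
  1 × O: no H
  Total hydrogens = 24.
Molecular formula: C15H24ClNO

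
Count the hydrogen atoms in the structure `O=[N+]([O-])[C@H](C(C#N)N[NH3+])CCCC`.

15

Hydrogens are implicit in SMILES; fill each atom to its normal valence:
  3 × C: 2 H each → 6
  2 × C: 1 H each → 2
  1 × C: 3 H
  1 × C: no H
  1 × N (charge +1): 3 H
  1 × N: 1 H
  1 × N: no H
  1 × N (charge +1): no H
  1 × O: no H
  1 × O (charge -1): no H
  Total hydrogens = 15.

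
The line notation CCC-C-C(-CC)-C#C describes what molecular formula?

Heavy atoms from the SMILES: 9 C.
Implicit hydrogens by atom environment:
  4 × C: 2 H each → 8
  2 × C: 3 H each → 6
  2 × C: 1 H each → 2
  1 × C: no H
  Total hydrogens = 16.
Molecular formula: C9H16

C9H16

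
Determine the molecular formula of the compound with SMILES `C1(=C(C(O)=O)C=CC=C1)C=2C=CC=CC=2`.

C13H10O2

Heavy atoms from the SMILES: 13 C, 2 O.
Implicit hydrogens by atom environment:
  9 × C (aromatic): 1 H each → 9
  3 × C (aromatic): no H
  1 × C: no H
  1 × O: 1 H
  1 × O: no H
  Total hydrogens = 10.
Molecular formula: C13H10O2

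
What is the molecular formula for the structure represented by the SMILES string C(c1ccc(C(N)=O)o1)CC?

Heavy atoms from the SMILES: 8 C, 1 N, 2 O.
Implicit hydrogens by atom environment:
  2 × C: 2 H each → 4
  2 × C (aromatic): 1 H each → 2
  2 × C (aromatic): no H
  1 × C: 3 H
  1 × C: no H
  1 × N: 2 H
  1 × O (aromatic): no H
  1 × O: no H
  Total hydrogens = 11.
Molecular formula: C8H11NO2

C8H11NO2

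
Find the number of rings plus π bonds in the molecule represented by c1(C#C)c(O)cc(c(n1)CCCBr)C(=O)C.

Molecular formula from the SMILES: C12H12BrNO2.
DoU = (2C + 2 + N − H − X)/2 = (2·12 + 2 + 1 − 12 − 1)/2 = 14/2 = 7.
(Structurally: 1 ring(s) + 6 π bond(s) = 7.)

7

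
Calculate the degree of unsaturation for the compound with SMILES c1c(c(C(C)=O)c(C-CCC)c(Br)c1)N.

Molecular formula from the SMILES: C12H16BrNO.
DoU = (2C + 2 + N − H − X)/2 = (2·12 + 2 + 1 − 16 − 1)/2 = 10/2 = 5.
(Structurally: 1 ring(s) + 4 π bond(s) = 5.)

5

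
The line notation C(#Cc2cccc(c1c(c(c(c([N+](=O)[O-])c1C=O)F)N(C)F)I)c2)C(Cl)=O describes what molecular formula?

C17H8ClF2IN2O4

Heavy atoms from the SMILES: 17 C, 1 Cl, 2 F, 1 I, 2 N, 4 O.
Implicit hydrogens by atom environment:
  8 × C (aromatic): no H
  4 × C (aromatic): 1 H each → 4
  3 × C: no H
  3 × O: no H
  2 × F: no H
  1 × C: 3 H
  1 × C: 1 H
  1 × Cl: no H
  1 × I: no H
  1 × N: no H
  1 × N (charge +1): no H
  1 × O (charge -1): no H
  Total hydrogens = 8.
Molecular formula: C17H8ClF2IN2O4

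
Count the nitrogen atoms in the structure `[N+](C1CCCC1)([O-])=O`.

1

The symbol for nitrogen appears 1 time in the SMILES.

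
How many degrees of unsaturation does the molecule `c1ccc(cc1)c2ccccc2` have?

Molecular formula from the SMILES: C12H10.
DoU = (2C + 2 + N − H − X)/2 = (2·12 + 2 + 0 − 10 − 0)/2 = 16/2 = 8.
(Structurally: 2 ring(s) + 6 π bond(s) = 8.)

8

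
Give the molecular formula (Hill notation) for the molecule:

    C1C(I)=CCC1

Heavy atoms from the SMILES: 5 C, 1 I.
Implicit hydrogens by atom environment:
  3 × C: 2 H each → 6
  1 × C: 1 H
  1 × C: no H
  1 × I: no H
  Total hydrogens = 7.
Molecular formula: C5H7I

C5H7I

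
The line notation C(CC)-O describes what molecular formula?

Heavy atoms from the SMILES: 3 C, 1 O.
Implicit hydrogens by atom environment:
  2 × C: 2 H each → 4
  1 × C: 3 H
  1 × O: 1 H
  Total hydrogens = 8.
Molecular formula: C3H8O

C3H8O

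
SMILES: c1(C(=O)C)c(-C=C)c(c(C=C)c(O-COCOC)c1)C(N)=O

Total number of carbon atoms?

The symbol for carbon appears 16 times in the SMILES. Lowercase c denotes aromatic carbon and counts toward C.

16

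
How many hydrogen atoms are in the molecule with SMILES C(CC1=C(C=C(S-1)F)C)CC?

13

Hydrogens are implicit in SMILES; fill each atom to its normal valence:
  3 × C: 2 H each → 6
  3 × C (aromatic): no H
  2 × C: 3 H each → 6
  1 × C (aromatic): 1 H
  1 × F: no H
  1 × S (aromatic): no H
  Total hydrogens = 13.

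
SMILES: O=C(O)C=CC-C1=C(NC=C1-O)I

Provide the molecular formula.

Heavy atoms from the SMILES: 8 C, 1 I, 1 N, 3 O.
Implicit hydrogens by atom environment:
  3 × C (aromatic): no H
  2 × C: 1 H each → 2
  2 × O: 1 H each → 2
  1 × C: 2 H
  1 × C (aromatic): 1 H
  1 × C: no H
  1 × I: no H
  1 × N (aromatic): 1 H
  1 × O: no H
  Total hydrogens = 8.
Molecular formula: C8H8INO3

C8H8INO3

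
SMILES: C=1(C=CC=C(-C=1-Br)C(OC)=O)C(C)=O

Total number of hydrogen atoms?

Hydrogens are implicit in SMILES; fill each atom to its normal valence:
  3 × C (aromatic): 1 H each → 3
  3 × C (aromatic): no H
  3 × O: no H
  2 × C: 3 H each → 6
  2 × C: no H
  1 × Br: no H
  Total hydrogens = 9.

9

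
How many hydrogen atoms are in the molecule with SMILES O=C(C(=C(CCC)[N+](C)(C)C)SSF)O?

17

Hydrogens are implicit in SMILES; fill each atom to its normal valence:
  4 × C: 3 H each → 12
  3 × C: no H
  2 × C: 2 H each → 4
  2 × S: no H
  1 × F: no H
  1 × N (charge +1): no H
  1 × O: 1 H
  1 × O: no H
  Total hydrogens = 17.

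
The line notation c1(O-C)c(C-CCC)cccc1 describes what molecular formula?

C11H16O

Heavy atoms from the SMILES: 11 C, 1 O.
Implicit hydrogens by atom environment:
  4 × C (aromatic): 1 H each → 4
  3 × C: 2 H each → 6
  2 × C: 3 H each → 6
  2 × C (aromatic): no H
  1 × O: no H
  Total hydrogens = 16.
Molecular formula: C11H16O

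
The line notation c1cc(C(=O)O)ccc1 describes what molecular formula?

Heavy atoms from the SMILES: 7 C, 2 O.
Implicit hydrogens by atom environment:
  5 × C (aromatic): 1 H each → 5
  1 × C (aromatic): no H
  1 × C: no H
  1 × O: 1 H
  1 × O: no H
  Total hydrogens = 6.
Molecular formula: C7H6O2

C7H6O2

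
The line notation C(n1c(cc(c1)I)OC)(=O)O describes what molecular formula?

C6H6INO3

Heavy atoms from the SMILES: 6 C, 1 I, 1 N, 3 O.
Implicit hydrogens by atom environment:
  2 × C (aromatic): 1 H each → 2
  2 × C (aromatic): no H
  2 × O: no H
  1 × C: 3 H
  1 × C: no H
  1 × I: no H
  1 × N (aromatic): no H
  1 × O: 1 H
  Total hydrogens = 6.
Molecular formula: C6H6INO3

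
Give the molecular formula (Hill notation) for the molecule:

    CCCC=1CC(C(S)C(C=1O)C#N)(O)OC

C11H17NO3S

Heavy atoms from the SMILES: 11 C, 1 N, 3 O, 1 S.
Implicit hydrogens by atom environment:
  4 × C: no H
  3 × C: 2 H each → 6
  2 × C: 3 H each → 6
  2 × C: 1 H each → 2
  2 × O: 1 H each → 2
  1 × N: no H
  1 × O: no H
  1 × S: 1 H
  Total hydrogens = 17.
Molecular formula: C11H17NO3S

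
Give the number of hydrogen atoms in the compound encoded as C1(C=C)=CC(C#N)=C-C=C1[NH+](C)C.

Hydrogens are implicit in SMILES; fill each atom to its normal valence:
  3 × C (aromatic): 1 H each → 3
  3 × C (aromatic): no H
  2 × C: 3 H each → 6
  1 × C: 2 H
  1 × C: 1 H
  1 × C: no H
  1 × N (charge +1): 1 H
  1 × N: no H
  Total hydrogens = 13.

13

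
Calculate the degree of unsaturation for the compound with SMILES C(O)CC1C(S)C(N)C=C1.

2

Molecular formula from the SMILES: C7H13NOS.
DoU = (2C + 2 + N − H − X)/2 = (2·7 + 2 + 1 − 13 − 0)/2 = 4/2 = 2.
(Structurally: 1 ring(s) + 1 π bond(s) = 2.)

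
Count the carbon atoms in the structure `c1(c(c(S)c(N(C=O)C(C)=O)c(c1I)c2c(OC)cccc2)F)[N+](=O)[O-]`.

16

The symbol for carbon appears 16 times in the SMILES. Lowercase c denotes aromatic carbon and counts toward C.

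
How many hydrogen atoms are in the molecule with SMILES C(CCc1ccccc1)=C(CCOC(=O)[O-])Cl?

Hydrogens are implicit in SMILES; fill each atom to its normal valence:
  5 × C (aromatic): 1 H each → 5
  4 × C: 2 H each → 8
  2 × C: no H
  2 × O: no H
  1 × C: 1 H
  1 × C (aromatic): no H
  1 × Cl: no H
  1 × O (charge -1): no H
  Total hydrogens = 14.

14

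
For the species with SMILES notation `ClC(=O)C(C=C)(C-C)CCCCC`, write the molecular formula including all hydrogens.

Heavy atoms from the SMILES: 11 C, 1 Cl, 1 O.
Implicit hydrogens by atom environment:
  6 × C: 2 H each → 12
  2 × C: 3 H each → 6
  2 × C: no H
  1 × C: 1 H
  1 × Cl: no H
  1 × O: no H
  Total hydrogens = 19.
Molecular formula: C11H19ClO

C11H19ClO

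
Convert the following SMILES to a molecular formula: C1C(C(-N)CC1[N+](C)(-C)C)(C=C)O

Heavy atoms from the SMILES: 10 C, 2 N, 1 O.
Implicit hydrogens by atom environment:
  3 × C: 3 H each → 9
  3 × C: 2 H each → 6
  3 × C: 1 H each → 3
  1 × C: no H
  1 × N: 2 H
  1 × N (charge +1): no H
  1 × O: 1 H
  Total hydrogens = 21.
Net charge +1.
Molecular formula: C10H21N2O+

C10H21N2O+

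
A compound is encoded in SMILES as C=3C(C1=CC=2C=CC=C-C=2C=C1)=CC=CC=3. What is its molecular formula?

Heavy atoms from the SMILES: 16 C.
Implicit hydrogens by atom environment:
  12 × C (aromatic): 1 H each → 12
  4 × C (aromatic): no H
  Total hydrogens = 12.
Molecular formula: C16H12

C16H12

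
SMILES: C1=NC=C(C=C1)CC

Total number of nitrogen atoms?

1

The symbol for nitrogen appears 1 time in the SMILES.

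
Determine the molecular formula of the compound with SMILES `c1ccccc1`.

Heavy atoms from the SMILES: 6 C.
Implicit hydrogens by atom environment:
  6 × C (aromatic): 1 H each → 6
  Total hydrogens = 6.
Molecular formula: C6H6

C6H6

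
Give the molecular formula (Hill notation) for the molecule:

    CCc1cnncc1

C6H8N2

Heavy atoms from the SMILES: 6 C, 2 N.
Implicit hydrogens by atom environment:
  3 × C (aromatic): 1 H each → 3
  2 × N (aromatic): no H
  1 × C: 3 H
  1 × C: 2 H
  1 × C (aromatic): no H
  Total hydrogens = 8.
Molecular formula: C6H8N2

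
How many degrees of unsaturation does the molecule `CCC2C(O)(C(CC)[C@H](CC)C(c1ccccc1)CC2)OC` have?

5

Molecular formula from the SMILES: C20H32O2.
DoU = (2C + 2 + N − H − X)/2 = (2·20 + 2 + 0 − 32 − 0)/2 = 10/2 = 5.
(Structurally: 2 ring(s) + 3 π bond(s) = 5.)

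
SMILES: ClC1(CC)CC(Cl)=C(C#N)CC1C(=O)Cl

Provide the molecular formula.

Heavy atoms from the SMILES: 10 C, 3 Cl, 1 N, 1 O.
Implicit hydrogens by atom environment:
  5 × C: no H
  3 × C: 2 H each → 6
  3 × Cl: no H
  1 × C: 3 H
  1 × C: 1 H
  1 × N: no H
  1 × O: no H
  Total hydrogens = 10.
Molecular formula: C10H10Cl3NO

C10H10Cl3NO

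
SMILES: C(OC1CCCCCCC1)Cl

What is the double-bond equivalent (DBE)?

1

Molecular formula from the SMILES: C9H17ClO.
DoU = (2C + 2 + N − H − X)/2 = (2·9 + 2 + 0 − 17 − 1)/2 = 2/2 = 1.
(Structurally: 1 ring(s) + 0 π bond(s) = 1.)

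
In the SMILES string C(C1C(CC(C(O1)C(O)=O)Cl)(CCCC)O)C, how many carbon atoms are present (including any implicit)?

12

The symbol for carbon appears 12 times in the SMILES. (Cl is a single chlorine, not C + l.)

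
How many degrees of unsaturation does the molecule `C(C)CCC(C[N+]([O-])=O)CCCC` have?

1

Molecular formula from the SMILES: C10H21NO2.
DoU = (2C + 2 + N − H − X)/2 = (2·10 + 2 + 1 − 21 − 0)/2 = 2/2 = 1.
(Structurally: 0 ring(s) + 1 π bond(s) = 1.)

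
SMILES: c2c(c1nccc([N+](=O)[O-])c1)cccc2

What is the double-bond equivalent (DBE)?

9

Molecular formula from the SMILES: C11H8N2O2.
DoU = (2C + 2 + N − H − X)/2 = (2·11 + 2 + 2 − 8 − 0)/2 = 18/2 = 9.
(Structurally: 2 ring(s) + 7 π bond(s) = 9.)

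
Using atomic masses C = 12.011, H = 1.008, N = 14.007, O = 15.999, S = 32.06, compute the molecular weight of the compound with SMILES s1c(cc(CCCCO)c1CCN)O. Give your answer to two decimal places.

Molecular formula: C10H17NO2S.
M = 10×12.011 + 17×1.008 + 1×14.007 + 2×15.999 + 1×32.06 = 215.31 g/mol.

215.31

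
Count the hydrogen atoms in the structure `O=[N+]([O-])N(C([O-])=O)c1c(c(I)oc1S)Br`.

Hydrogens are implicit in SMILES; fill each atom to its normal valence:
  4 × C (aromatic): no H
  2 × O: no H
  2 × O (charge -1): no H
  1 × Br: no H
  1 × C: no H
  1 × I: no H
  1 × N: no H
  1 × N (charge +1): no H
  1 × O (aromatic): no H
  1 × S: 1 H
  Total hydrogens = 1.

1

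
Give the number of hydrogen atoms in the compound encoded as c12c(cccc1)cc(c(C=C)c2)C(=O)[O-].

9

Hydrogens are implicit in SMILES; fill each atom to its normal valence:
  6 × C (aromatic): 1 H each → 6
  4 × C (aromatic): no H
  1 × C: 2 H
  1 × C: 1 H
  1 × C: no H
  1 × O: no H
  1 × O (charge -1): no H
  Total hydrogens = 9.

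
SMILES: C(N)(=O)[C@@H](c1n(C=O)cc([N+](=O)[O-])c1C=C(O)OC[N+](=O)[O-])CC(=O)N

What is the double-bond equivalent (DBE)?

Molecular formula from the SMILES: C12H13N5O9.
DoU = (2C + 2 + N − H − X)/2 = (2·12 + 2 + 5 − 13 − 0)/2 = 18/2 = 9.
(Structurally: 1 ring(s) + 8 π bond(s) = 9.)

9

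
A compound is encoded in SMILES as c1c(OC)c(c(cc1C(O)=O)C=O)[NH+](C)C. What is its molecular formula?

C11H14NO4+

Heavy atoms from the SMILES: 11 C, 1 N, 4 O.
Implicit hydrogens by atom environment:
  4 × C (aromatic): no H
  3 × C: 3 H each → 9
  3 × O: no H
  2 × C (aromatic): 1 H each → 2
  1 × C: 1 H
  1 × C: no H
  1 × N (charge +1): 1 H
  1 × O: 1 H
  Total hydrogens = 14.
Net charge +1.
Molecular formula: C11H14NO4+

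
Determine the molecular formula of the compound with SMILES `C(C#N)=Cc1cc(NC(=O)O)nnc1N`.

Heavy atoms from the SMILES: 8 C, 5 N, 2 O.
Implicit hydrogens by atom environment:
  3 × C (aromatic): no H
  2 × C: 1 H each → 2
  2 × C: no H
  2 × N (aromatic): no H
  1 × C (aromatic): 1 H
  1 × N: 2 H
  1 × N: 1 H
  1 × N: no H
  1 × O: 1 H
  1 × O: no H
  Total hydrogens = 7.
Molecular formula: C8H7N5O2

C8H7N5O2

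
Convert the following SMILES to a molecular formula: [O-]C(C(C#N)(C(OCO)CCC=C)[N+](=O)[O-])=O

C9H11N2O6-

Heavy atoms from the SMILES: 9 C, 2 N, 6 O.
Implicit hydrogens by atom environment:
  4 × C: 2 H each → 8
  3 × C: no H
  3 × O: no H
  2 × C: 1 H each → 2
  2 × O (charge -1): no H
  1 × N: no H
  1 × N (charge +1): no H
  1 × O: 1 H
  Total hydrogens = 11.
Net charge -1.
Molecular formula: C9H11N2O6-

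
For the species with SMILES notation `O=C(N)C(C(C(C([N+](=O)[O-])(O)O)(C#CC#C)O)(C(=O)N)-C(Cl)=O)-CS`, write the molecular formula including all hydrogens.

Heavy atoms from the SMILES: 12 C, 1 Cl, 3 N, 8 O, 1 S.
Implicit hydrogens by atom environment:
  9 × C: no H
  4 × O: no H
  3 × O: 1 H each → 3
  2 × C: 1 H each → 2
  2 × N: 2 H each → 4
  1 × C: 2 H
  1 × Cl: no H
  1 × N (charge +1): no H
  1 × O (charge -1): no H
  1 × S: 1 H
  Total hydrogens = 12.
Molecular formula: C12H12ClN3O8S

C12H12ClN3O8S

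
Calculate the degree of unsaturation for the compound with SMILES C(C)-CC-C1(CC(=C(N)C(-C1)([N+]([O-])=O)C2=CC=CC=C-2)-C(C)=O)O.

Molecular formula from the SMILES: C18H24N2O4.
DoU = (2C + 2 + N − H − X)/2 = (2·18 + 2 + 2 − 24 − 0)/2 = 16/2 = 8.
(Structurally: 2 ring(s) + 6 π bond(s) = 8.)

8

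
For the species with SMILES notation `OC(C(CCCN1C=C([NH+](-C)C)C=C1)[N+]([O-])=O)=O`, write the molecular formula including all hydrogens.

C11H18N3O4+

Heavy atoms from the SMILES: 11 C, 3 N, 4 O.
Implicit hydrogens by atom environment:
  3 × C: 2 H each → 6
  3 × C (aromatic): 1 H each → 3
  2 × C: 3 H each → 6
  2 × O: no H
  1 × C: 1 H
  1 × C (aromatic): no H
  1 × C: no H
  1 × N (charge +1): 1 H
  1 × N (aromatic): no H
  1 × N (charge +1): no H
  1 × O: 1 H
  1 × O (charge -1): no H
  Total hydrogens = 18.
Net charge +1.
Molecular formula: C11H18N3O4+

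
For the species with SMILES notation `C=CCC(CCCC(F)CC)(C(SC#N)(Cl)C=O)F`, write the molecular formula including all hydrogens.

Heavy atoms from the SMILES: 13 C, 1 Cl, 2 F, 1 N, 1 O, 1 S.
Implicit hydrogens by atom environment:
  6 × C: 2 H each → 12
  3 × C: 1 H each → 3
  3 × C: no H
  2 × F: no H
  1 × C: 3 H
  1 × Cl: no H
  1 × N: no H
  1 × O: no H
  1 × S: no H
  Total hydrogens = 18.
Molecular formula: C13H18ClF2NOS

C13H18ClF2NOS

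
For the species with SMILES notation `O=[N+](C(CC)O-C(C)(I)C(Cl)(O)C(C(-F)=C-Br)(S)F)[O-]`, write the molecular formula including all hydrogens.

C9H12BrClF2INO4S

Heavy atoms from the SMILES: 1 Br, 9 C, 1 Cl, 2 F, 1 I, 1 N, 4 O, 1 S.
Implicit hydrogens by atom environment:
  4 × C: no H
  2 × C: 3 H each → 6
  2 × C: 1 H each → 2
  2 × F: no H
  2 × O: no H
  1 × Br: no H
  1 × C: 2 H
  1 × Cl: no H
  1 × I: no H
  1 × N (charge +1): no H
  1 × O: 1 H
  1 × O (charge -1): no H
  1 × S: 1 H
  Total hydrogens = 12.
Molecular formula: C9H12BrClF2INO4S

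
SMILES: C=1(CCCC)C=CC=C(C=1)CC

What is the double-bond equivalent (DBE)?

4

Molecular formula from the SMILES: C12H18.
DoU = (2C + 2 + N − H − X)/2 = (2·12 + 2 + 0 − 18 − 0)/2 = 8/2 = 4.
(Structurally: 1 ring(s) + 3 π bond(s) = 4.)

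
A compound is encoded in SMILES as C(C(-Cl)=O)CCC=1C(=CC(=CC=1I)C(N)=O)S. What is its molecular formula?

Heavy atoms from the SMILES: 11 C, 1 Cl, 1 I, 1 N, 2 O, 1 S.
Implicit hydrogens by atom environment:
  4 × C (aromatic): no H
  3 × C: 2 H each → 6
  2 × C (aromatic): 1 H each → 2
  2 × C: no H
  2 × O: no H
  1 × Cl: no H
  1 × I: no H
  1 × N: 2 H
  1 × S: 1 H
  Total hydrogens = 11.
Molecular formula: C11H11ClINO2S

C11H11ClINO2S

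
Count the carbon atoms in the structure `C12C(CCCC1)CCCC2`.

10

The symbol for carbon appears 10 times in the SMILES.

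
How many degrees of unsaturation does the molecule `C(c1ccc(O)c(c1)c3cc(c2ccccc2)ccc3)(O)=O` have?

Molecular formula from the SMILES: C19H14O3.
DoU = (2C + 2 + N − H − X)/2 = (2·19 + 2 + 0 − 14 − 0)/2 = 26/2 = 13.
(Structurally: 3 ring(s) + 10 π bond(s) = 13.)

13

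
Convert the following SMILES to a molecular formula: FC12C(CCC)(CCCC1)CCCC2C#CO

C15H23FO

Heavy atoms from the SMILES: 15 C, 1 F, 1 O.
Implicit hydrogens by atom environment:
  9 × C: 2 H each → 18
  4 × C: no H
  1 × C: 3 H
  1 × C: 1 H
  1 × F: no H
  1 × O: 1 H
  Total hydrogens = 23.
Molecular formula: C15H23FO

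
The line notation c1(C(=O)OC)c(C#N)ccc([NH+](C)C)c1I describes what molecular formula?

Heavy atoms from the SMILES: 11 C, 1 I, 2 N, 2 O.
Implicit hydrogens by atom environment:
  4 × C (aromatic): no H
  3 × C: 3 H each → 9
  2 × C (aromatic): 1 H each → 2
  2 × C: no H
  2 × O: no H
  1 × I: no H
  1 × N (charge +1): 1 H
  1 × N: no H
  Total hydrogens = 12.
Net charge +1.
Molecular formula: C11H12IN2O2+

C11H12IN2O2+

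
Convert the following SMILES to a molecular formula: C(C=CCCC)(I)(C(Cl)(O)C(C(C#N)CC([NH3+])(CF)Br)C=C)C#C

C17H23BrClFIN2O+

Heavy atoms from the SMILES: 1 Br, 17 C, 1 Cl, 1 F, 1 I, 2 N, 1 O.
Implicit hydrogens by atom environment:
  6 × C: 1 H each → 6
  5 × C: 2 H each → 10
  5 × C: no H
  1 × Br: no H
  1 × C: 3 H
  1 × Cl: no H
  1 × F: no H
  1 × I: no H
  1 × N (charge +1): 3 H
  1 × N: no H
  1 × O: 1 H
  Total hydrogens = 23.
Net charge +1.
Molecular formula: C17H23BrClFIN2O+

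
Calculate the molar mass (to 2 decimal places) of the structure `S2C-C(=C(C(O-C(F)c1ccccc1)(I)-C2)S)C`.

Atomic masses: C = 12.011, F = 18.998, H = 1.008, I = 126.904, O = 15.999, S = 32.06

396.28

Molecular formula: C13H14FIOS2.
M = 13×12.011 + 1×18.998 + 14×1.008 + 1×126.904 + 1×15.999 + 2×32.06 = 396.28 g/mol.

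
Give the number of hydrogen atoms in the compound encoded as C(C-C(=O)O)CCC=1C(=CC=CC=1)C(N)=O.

15

Hydrogens are implicit in SMILES; fill each atom to its normal valence:
  4 × C: 2 H each → 8
  4 × C (aromatic): 1 H each → 4
  2 × C (aromatic): no H
  2 × C: no H
  2 × O: no H
  1 × N: 2 H
  1 × O: 1 H
  Total hydrogens = 15.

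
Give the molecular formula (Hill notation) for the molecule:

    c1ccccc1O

Heavy atoms from the SMILES: 6 C, 1 O.
Implicit hydrogens by atom environment:
  5 × C (aromatic): 1 H each → 5
  1 × C (aromatic): no H
  1 × O: 1 H
  Total hydrogens = 6.
Molecular formula: C6H6O

C6H6O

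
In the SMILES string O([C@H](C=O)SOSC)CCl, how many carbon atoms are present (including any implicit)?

The symbol for carbon appears 4 times in the SMILES. (Cl is a single chlorine, not C + l.)

4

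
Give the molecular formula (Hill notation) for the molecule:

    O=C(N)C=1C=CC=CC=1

C7H7NO

Heavy atoms from the SMILES: 7 C, 1 N, 1 O.
Implicit hydrogens by atom environment:
  5 × C (aromatic): 1 H each → 5
  1 × C (aromatic): no H
  1 × C: no H
  1 × N: 2 H
  1 × O: no H
  Total hydrogens = 7.
Molecular formula: C7H7NO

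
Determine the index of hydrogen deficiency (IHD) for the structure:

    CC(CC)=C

1

Molecular formula from the SMILES: C5H10.
DoU = (2C + 2 + N − H − X)/2 = (2·5 + 2 + 0 − 10 − 0)/2 = 2/2 = 1.
(Structurally: 0 ring(s) + 1 π bond(s) = 1.)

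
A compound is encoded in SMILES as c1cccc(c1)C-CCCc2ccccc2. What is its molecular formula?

Heavy atoms from the SMILES: 16 C.
Implicit hydrogens by atom environment:
  10 × C (aromatic): 1 H each → 10
  4 × C: 2 H each → 8
  2 × C (aromatic): no H
  Total hydrogens = 18.
Molecular formula: C16H18

C16H18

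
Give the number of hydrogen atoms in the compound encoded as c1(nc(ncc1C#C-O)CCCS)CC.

Hydrogens are implicit in SMILES; fill each atom to its normal valence:
  4 × C: 2 H each → 8
  3 × C (aromatic): no H
  2 × C: no H
  2 × N (aromatic): no H
  1 × C: 3 H
  1 × C (aromatic): 1 H
  1 × O: 1 H
  1 × S: 1 H
  Total hydrogens = 14.

14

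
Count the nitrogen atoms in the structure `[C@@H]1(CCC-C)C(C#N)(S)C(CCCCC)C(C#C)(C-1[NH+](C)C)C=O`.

The symbol for nitrogen appears 2 times in the SMILES.

2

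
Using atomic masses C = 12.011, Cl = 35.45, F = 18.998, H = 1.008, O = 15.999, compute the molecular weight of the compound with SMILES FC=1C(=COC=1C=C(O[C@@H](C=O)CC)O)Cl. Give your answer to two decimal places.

248.63

Molecular formula: C10H10ClFO4.
M = 10×12.011 + 1×35.45 + 1×18.998 + 10×1.008 + 4×15.999 = 248.63 g/mol.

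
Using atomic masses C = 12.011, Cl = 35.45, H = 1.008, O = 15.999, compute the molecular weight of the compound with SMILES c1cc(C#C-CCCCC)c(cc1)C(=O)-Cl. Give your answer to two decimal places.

234.72

Molecular formula: C14H15ClO.
M = 14×12.011 + 1×35.45 + 15×1.008 + 1×15.999 = 234.72 g/mol.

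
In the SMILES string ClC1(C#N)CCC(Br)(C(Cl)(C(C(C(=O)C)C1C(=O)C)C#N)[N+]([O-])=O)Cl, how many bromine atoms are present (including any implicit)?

1

The symbol for bromine appears 1 time in the SMILES.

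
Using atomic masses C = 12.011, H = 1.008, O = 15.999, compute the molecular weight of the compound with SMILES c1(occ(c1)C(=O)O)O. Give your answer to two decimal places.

Molecular formula: C5H4O4.
M = 5×12.011 + 4×1.008 + 4×15.999 = 128.08 g/mol.

128.08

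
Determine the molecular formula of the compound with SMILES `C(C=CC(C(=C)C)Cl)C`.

Heavy atoms from the SMILES: 8 C, 1 Cl.
Implicit hydrogens by atom environment:
  3 × C: 1 H each → 3
  2 × C: 3 H each → 6
  2 × C: 2 H each → 4
  1 × C: no H
  1 × Cl: no H
  Total hydrogens = 13.
Molecular formula: C8H13Cl

C8H13Cl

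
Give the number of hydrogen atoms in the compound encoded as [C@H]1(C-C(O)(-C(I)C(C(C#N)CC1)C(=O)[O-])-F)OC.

14

Hydrogens are implicit in SMILES; fill each atom to its normal valence:
  4 × C: 1 H each → 4
  3 × C: 2 H each → 6
  3 × C: no H
  2 × O: no H
  1 × C: 3 H
  1 × F: no H
  1 × I: no H
  1 × N: no H
  1 × O: 1 H
  1 × O (charge -1): no H
  Total hydrogens = 14.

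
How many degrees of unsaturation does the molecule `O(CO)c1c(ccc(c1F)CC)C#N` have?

Molecular formula from the SMILES: C10H10FNO2.
DoU = (2C + 2 + N − H − X)/2 = (2·10 + 2 + 1 − 10 − 1)/2 = 12/2 = 6.
(Structurally: 1 ring(s) + 5 π bond(s) = 6.)

6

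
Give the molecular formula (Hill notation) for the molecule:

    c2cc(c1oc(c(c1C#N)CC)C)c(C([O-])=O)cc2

C15H12NO3-

Heavy atoms from the SMILES: 15 C, 1 N, 3 O.
Implicit hydrogens by atom environment:
  6 × C (aromatic): no H
  4 × C (aromatic): 1 H each → 4
  2 × C: 3 H each → 6
  2 × C: no H
  1 × C: 2 H
  1 × N: no H
  1 × O (aromatic): no H
  1 × O: no H
  1 × O (charge -1): no H
  Total hydrogens = 12.
Net charge -1.
Molecular formula: C15H12NO3-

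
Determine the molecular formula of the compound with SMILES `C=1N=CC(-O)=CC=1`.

C5H5NO

Heavy atoms from the SMILES: 5 C, 1 N, 1 O.
Implicit hydrogens by atom environment:
  4 × C (aromatic): 1 H each → 4
  1 × C (aromatic): no H
  1 × N (aromatic): no H
  1 × O: 1 H
  Total hydrogens = 5.
Molecular formula: C5H5NO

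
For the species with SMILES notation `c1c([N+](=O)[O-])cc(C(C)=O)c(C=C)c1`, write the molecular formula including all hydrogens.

C10H9NO3

Heavy atoms from the SMILES: 10 C, 1 N, 3 O.
Implicit hydrogens by atom environment:
  3 × C (aromatic): 1 H each → 3
  3 × C (aromatic): no H
  2 × O: no H
  1 × C: 3 H
  1 × C: 2 H
  1 × C: 1 H
  1 × C: no H
  1 × N (charge +1): no H
  1 × O (charge -1): no H
  Total hydrogens = 9.
Molecular formula: C10H9NO3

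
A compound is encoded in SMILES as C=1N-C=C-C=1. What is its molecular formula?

C4H5N

Heavy atoms from the SMILES: 4 C, 1 N.
Implicit hydrogens by atom environment:
  4 × C (aromatic): 1 H each → 4
  1 × N (aromatic): 1 H
  Total hydrogens = 5.
Molecular formula: C4H5N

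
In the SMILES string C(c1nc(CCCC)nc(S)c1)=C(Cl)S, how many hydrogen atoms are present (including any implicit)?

Hydrogens are implicit in SMILES; fill each atom to its normal valence:
  3 × C: 2 H each → 6
  3 × C (aromatic): no H
  2 × N (aromatic): no H
  2 × S: 1 H each → 2
  1 × C: 3 H
  1 × C (aromatic): 1 H
  1 × C: 1 H
  1 × C: no H
  1 × Cl: no H
  Total hydrogens = 13.

13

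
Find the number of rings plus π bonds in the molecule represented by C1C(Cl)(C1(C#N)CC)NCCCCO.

Molecular formula from the SMILES: C10H17ClN2O.
DoU = (2C + 2 + N − H − X)/2 = (2·10 + 2 + 2 − 17 − 1)/2 = 6/2 = 3.
(Structurally: 1 ring(s) + 2 π bond(s) = 3.)

3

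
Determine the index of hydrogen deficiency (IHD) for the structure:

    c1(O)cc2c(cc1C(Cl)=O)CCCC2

Molecular formula from the SMILES: C11H11ClO2.
DoU = (2C + 2 + N − H − X)/2 = (2·11 + 2 + 0 − 11 − 1)/2 = 12/2 = 6.
(Structurally: 2 ring(s) + 4 π bond(s) = 6.)

6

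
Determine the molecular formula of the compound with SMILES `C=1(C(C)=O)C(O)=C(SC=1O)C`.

Heavy atoms from the SMILES: 7 C, 3 O, 1 S.
Implicit hydrogens by atom environment:
  4 × C (aromatic): no H
  2 × C: 3 H each → 6
  2 × O: 1 H each → 2
  1 × C: no H
  1 × O: no H
  1 × S (aromatic): no H
  Total hydrogens = 8.
Molecular formula: C7H8O3S

C7H8O3S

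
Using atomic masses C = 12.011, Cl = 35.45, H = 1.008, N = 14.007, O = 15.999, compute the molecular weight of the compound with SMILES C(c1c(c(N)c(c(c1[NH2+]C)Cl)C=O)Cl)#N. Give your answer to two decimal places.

245.08

Molecular formula: C9H8Cl2N3O+.
M = 9×12.011 + 2×35.45 + 8×1.008 + 3×14.007 + 1×15.999 = 245.08 g/mol.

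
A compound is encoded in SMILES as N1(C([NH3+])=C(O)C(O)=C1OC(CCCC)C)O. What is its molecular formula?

Heavy atoms from the SMILES: 10 C, 2 N, 4 O.
Implicit hydrogens by atom environment:
  4 × C (aromatic): no H
  3 × C: 2 H each → 6
  3 × O: 1 H each → 3
  2 × C: 3 H each → 6
  1 × C: 1 H
  1 × N (charge +1): 3 H
  1 × N (aromatic): no H
  1 × O: no H
  Total hydrogens = 19.
Net charge +1.
Molecular formula: C10H19N2O4+

C10H19N2O4+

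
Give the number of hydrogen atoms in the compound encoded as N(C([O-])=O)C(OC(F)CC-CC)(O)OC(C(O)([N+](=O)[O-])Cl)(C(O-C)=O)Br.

16

Hydrogens are implicit in SMILES; fill each atom to its normal valence:
  6 × O: no H
  5 × C: no H
  3 × C: 2 H each → 6
  2 × C: 3 H each → 6
  2 × O: 1 H each → 2
  2 × O (charge -1): no H
  1 × Br: no H
  1 × C: 1 H
  1 × Cl: no H
  1 × F: no H
  1 × N: 1 H
  1 × N (charge +1): no H
  Total hydrogens = 16.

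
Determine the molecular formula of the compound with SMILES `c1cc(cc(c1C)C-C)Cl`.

C9H11Cl

Heavy atoms from the SMILES: 9 C, 1 Cl.
Implicit hydrogens by atom environment:
  3 × C (aromatic): 1 H each → 3
  3 × C (aromatic): no H
  2 × C: 3 H each → 6
  1 × C: 2 H
  1 × Cl: no H
  Total hydrogens = 11.
Molecular formula: C9H11Cl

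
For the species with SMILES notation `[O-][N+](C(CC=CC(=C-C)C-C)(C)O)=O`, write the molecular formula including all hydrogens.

C10H17NO3

Heavy atoms from the SMILES: 10 C, 1 N, 3 O.
Implicit hydrogens by atom environment:
  3 × C: 3 H each → 9
  3 × C: 1 H each → 3
  2 × C: 2 H each → 4
  2 × C: no H
  1 × N (charge +1): no H
  1 × O: 1 H
  1 × O: no H
  1 × O (charge -1): no H
  Total hydrogens = 17.
Molecular formula: C10H17NO3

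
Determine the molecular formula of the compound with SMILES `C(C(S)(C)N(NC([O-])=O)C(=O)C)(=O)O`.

Heavy atoms from the SMILES: 6 C, 2 N, 5 O, 1 S.
Implicit hydrogens by atom environment:
  4 × C: no H
  3 × O: no H
  2 × C: 3 H each → 6
  1 × N: 1 H
  1 × N: no H
  1 × O: 1 H
  1 × O (charge -1): no H
  1 × S: 1 H
  Total hydrogens = 9.
Net charge -1.
Molecular formula: C6H9N2O5S-

C6H9N2O5S-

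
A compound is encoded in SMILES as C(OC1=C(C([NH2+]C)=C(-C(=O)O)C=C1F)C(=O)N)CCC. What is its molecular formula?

C13H18FN2O4+

Heavy atoms from the SMILES: 13 C, 1 F, 2 N, 4 O.
Implicit hydrogens by atom environment:
  5 × C (aromatic): no H
  3 × C: 2 H each → 6
  3 × O: no H
  2 × C: 3 H each → 6
  2 × C: no H
  1 × C (aromatic): 1 H
  1 × F: no H
  1 × N: 2 H
  1 × N (charge +1): 2 H
  1 × O: 1 H
  Total hydrogens = 18.
Net charge +1.
Molecular formula: C13H18FN2O4+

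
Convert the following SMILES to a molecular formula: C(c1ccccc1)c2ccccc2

C13H12

Heavy atoms from the SMILES: 13 C.
Implicit hydrogens by atom environment:
  10 × C (aromatic): 1 H each → 10
  2 × C (aromatic): no H
  1 × C: 2 H
  Total hydrogens = 12.
Molecular formula: C13H12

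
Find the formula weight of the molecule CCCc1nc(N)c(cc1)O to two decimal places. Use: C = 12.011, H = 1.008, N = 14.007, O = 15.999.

152.20

Molecular formula: C8H12N2O.
M = 8×12.011 + 12×1.008 + 2×14.007 + 1×15.999 = 152.20 g/mol.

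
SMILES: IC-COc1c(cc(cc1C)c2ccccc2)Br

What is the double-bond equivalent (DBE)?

8

Molecular formula from the SMILES: C15H14BrIO.
DoU = (2C + 2 + N − H − X)/2 = (2·15 + 2 + 0 − 14 − 2)/2 = 16/2 = 8.
(Structurally: 2 ring(s) + 6 π bond(s) = 8.)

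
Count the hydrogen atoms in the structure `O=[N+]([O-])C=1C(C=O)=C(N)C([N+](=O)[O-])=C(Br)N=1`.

Hydrogens are implicit in SMILES; fill each atom to its normal valence:
  5 × C (aromatic): no H
  3 × O: no H
  2 × N (charge +1): no H
  2 × O (charge -1): no H
  1 × Br: no H
  1 × C: 1 H
  1 × N: 2 H
  1 × N (aromatic): no H
  Total hydrogens = 3.

3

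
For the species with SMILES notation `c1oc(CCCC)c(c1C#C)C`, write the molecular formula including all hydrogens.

C11H14O

Heavy atoms from the SMILES: 11 C, 1 O.
Implicit hydrogens by atom environment:
  3 × C: 2 H each → 6
  3 × C (aromatic): no H
  2 × C: 3 H each → 6
  1 × C (aromatic): 1 H
  1 × C: 1 H
  1 × C: no H
  1 × O (aromatic): no H
  Total hydrogens = 14.
Molecular formula: C11H14O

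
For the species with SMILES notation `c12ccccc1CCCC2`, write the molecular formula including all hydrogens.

Heavy atoms from the SMILES: 10 C.
Implicit hydrogens by atom environment:
  4 × C: 2 H each → 8
  4 × C (aromatic): 1 H each → 4
  2 × C (aromatic): no H
  Total hydrogens = 12.
Molecular formula: C10H12

C10H12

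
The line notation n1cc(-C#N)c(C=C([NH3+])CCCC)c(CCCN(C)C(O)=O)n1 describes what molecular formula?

Heavy atoms from the SMILES: 16 C, 5 N, 2 O.
Implicit hydrogens by atom environment:
  6 × C: 2 H each → 12
  3 × C (aromatic): no H
  3 × C: no H
  2 × C: 3 H each → 6
  2 × N (aromatic): no H
  2 × N: no H
  1 × C (aromatic): 1 H
  1 × C: 1 H
  1 × N (charge +1): 3 H
  1 × O: 1 H
  1 × O: no H
  Total hydrogens = 24.
Net charge +1.
Molecular formula: C16H24N5O2+

C16H24N5O2+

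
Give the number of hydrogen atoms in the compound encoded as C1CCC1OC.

Hydrogens are implicit in SMILES; fill each atom to its normal valence:
  3 × C: 2 H each → 6
  1 × C: 3 H
  1 × C: 1 H
  1 × O: no H
  Total hydrogens = 10.

10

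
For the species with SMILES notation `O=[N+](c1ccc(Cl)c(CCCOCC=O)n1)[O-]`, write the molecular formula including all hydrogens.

C10H11ClN2O4

Heavy atoms from the SMILES: 10 C, 1 Cl, 2 N, 4 O.
Implicit hydrogens by atom environment:
  4 × C: 2 H each → 8
  3 × C (aromatic): no H
  3 × O: no H
  2 × C (aromatic): 1 H each → 2
  1 × C: 1 H
  1 × Cl: no H
  1 × N (aromatic): no H
  1 × N (charge +1): no H
  1 × O (charge -1): no H
  Total hydrogens = 11.
Molecular formula: C10H11ClN2O4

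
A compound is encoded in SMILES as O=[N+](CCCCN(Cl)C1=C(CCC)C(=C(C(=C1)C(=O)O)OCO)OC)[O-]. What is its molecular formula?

C16H23ClN2O7

Heavy atoms from the SMILES: 16 C, 1 Cl, 2 N, 7 O.
Implicit hydrogens by atom environment:
  7 × C: 2 H each → 14
  5 × C (aromatic): no H
  4 × O: no H
  2 × C: 3 H each → 6
  2 × O: 1 H each → 2
  1 × C (aromatic): 1 H
  1 × C: no H
  1 × Cl: no H
  1 × N: no H
  1 × N (charge +1): no H
  1 × O (charge -1): no H
  Total hydrogens = 23.
Molecular formula: C16H23ClN2O7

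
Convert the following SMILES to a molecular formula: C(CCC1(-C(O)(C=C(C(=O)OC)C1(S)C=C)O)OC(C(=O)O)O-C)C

C16H24O8S

Heavy atoms from the SMILES: 16 C, 8 O, 1 S.
Implicit hydrogens by atom environment:
  6 × C: no H
  5 × O: no H
  4 × C: 2 H each → 8
  3 × C: 3 H each → 9
  3 × C: 1 H each → 3
  3 × O: 1 H each → 3
  1 × S: 1 H
  Total hydrogens = 24.
Molecular formula: C16H24O8S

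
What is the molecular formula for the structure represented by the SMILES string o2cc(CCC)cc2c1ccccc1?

C13H14O

Heavy atoms from the SMILES: 13 C, 1 O.
Implicit hydrogens by atom environment:
  7 × C (aromatic): 1 H each → 7
  3 × C (aromatic): no H
  2 × C: 2 H each → 4
  1 × C: 3 H
  1 × O (aromatic): no H
  Total hydrogens = 14.
Molecular formula: C13H14O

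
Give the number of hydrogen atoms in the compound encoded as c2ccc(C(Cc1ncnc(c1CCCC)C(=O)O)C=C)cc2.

22

Hydrogens are implicit in SMILES; fill each atom to its normal valence:
  6 × C (aromatic): 1 H each → 6
  5 × C: 2 H each → 10
  4 × C (aromatic): no H
  2 × C: 1 H each → 2
  2 × N (aromatic): no H
  1 × C: 3 H
  1 × C: no H
  1 × O: 1 H
  1 × O: no H
  Total hydrogens = 22.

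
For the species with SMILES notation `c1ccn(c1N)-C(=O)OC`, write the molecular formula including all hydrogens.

Heavy atoms from the SMILES: 6 C, 2 N, 2 O.
Implicit hydrogens by atom environment:
  3 × C (aromatic): 1 H each → 3
  2 × O: no H
  1 × C: 3 H
  1 × C (aromatic): no H
  1 × C: no H
  1 × N: 2 H
  1 × N (aromatic): no H
  Total hydrogens = 8.
Molecular formula: C6H8N2O2

C6H8N2O2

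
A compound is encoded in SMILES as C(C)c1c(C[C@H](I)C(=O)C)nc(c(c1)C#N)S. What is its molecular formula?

Heavy atoms from the SMILES: 12 C, 1 I, 2 N, 1 O, 1 S.
Implicit hydrogens by atom environment:
  4 × C (aromatic): no H
  2 × C: 3 H each → 6
  2 × C: 2 H each → 4
  2 × C: no H
  1 × C (aromatic): 1 H
  1 × C: 1 H
  1 × I: no H
  1 × N (aromatic): no H
  1 × N: no H
  1 × O: no H
  1 × S: 1 H
  Total hydrogens = 13.
Molecular formula: C12H13IN2OS

C12H13IN2OS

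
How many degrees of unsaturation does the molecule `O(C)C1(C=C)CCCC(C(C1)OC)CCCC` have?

2

Molecular formula from the SMILES: C15H28O2.
DoU = (2C + 2 + N − H − X)/2 = (2·15 + 2 + 0 − 28 − 0)/2 = 4/2 = 2.
(Structurally: 1 ring(s) + 1 π bond(s) = 2.)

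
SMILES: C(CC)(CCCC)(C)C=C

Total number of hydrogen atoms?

20

Hydrogens are implicit in SMILES; fill each atom to its normal valence:
  5 × C: 2 H each → 10
  3 × C: 3 H each → 9
  1 × C: 1 H
  1 × C: no H
  Total hydrogens = 20.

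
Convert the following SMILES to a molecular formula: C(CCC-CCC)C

C8H18

Heavy atoms from the SMILES: 8 C.
Implicit hydrogens by atom environment:
  6 × C: 2 H each → 12
  2 × C: 3 H each → 6
  Total hydrogens = 18.
Molecular formula: C8H18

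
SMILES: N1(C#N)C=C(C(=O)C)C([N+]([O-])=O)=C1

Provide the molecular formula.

Heavy atoms from the SMILES: 7 C, 3 N, 3 O.
Implicit hydrogens by atom environment:
  2 × C (aromatic): 1 H each → 2
  2 × C (aromatic): no H
  2 × C: no H
  2 × O: no H
  1 × C: 3 H
  1 × N (aromatic): no H
  1 × N (charge +1): no H
  1 × N: no H
  1 × O (charge -1): no H
  Total hydrogens = 5.
Molecular formula: C7H5N3O3

C7H5N3O3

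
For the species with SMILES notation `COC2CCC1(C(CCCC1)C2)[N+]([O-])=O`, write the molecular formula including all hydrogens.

Heavy atoms from the SMILES: 11 C, 1 N, 3 O.
Implicit hydrogens by atom environment:
  7 × C: 2 H each → 14
  2 × C: 1 H each → 2
  2 × O: no H
  1 × C: 3 H
  1 × C: no H
  1 × N (charge +1): no H
  1 × O (charge -1): no H
  Total hydrogens = 19.
Molecular formula: C11H19NO3

C11H19NO3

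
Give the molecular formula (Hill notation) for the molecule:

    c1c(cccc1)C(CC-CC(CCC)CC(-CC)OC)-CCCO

C22H38O2

Heavy atoms from the SMILES: 22 C, 2 O.
Implicit hydrogens by atom environment:
  10 × C: 2 H each → 20
  5 × C (aromatic): 1 H each → 5
  3 × C: 3 H each → 9
  3 × C: 1 H each → 3
  1 × C (aromatic): no H
  1 × O: 1 H
  1 × O: no H
  Total hydrogens = 38.
Molecular formula: C22H38O2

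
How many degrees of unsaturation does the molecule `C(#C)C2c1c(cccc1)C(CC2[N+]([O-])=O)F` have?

Molecular formula from the SMILES: C12H10FNO2.
DoU = (2C + 2 + N − H − X)/2 = (2·12 + 2 + 1 − 10 − 1)/2 = 16/2 = 8.
(Structurally: 2 ring(s) + 6 π bond(s) = 8.)

8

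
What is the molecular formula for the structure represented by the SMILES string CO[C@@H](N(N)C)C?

C4H12N2O

Heavy atoms from the SMILES: 4 C, 2 N, 1 O.
Implicit hydrogens by atom environment:
  3 × C: 3 H each → 9
  1 × C: 1 H
  1 × N: 2 H
  1 × N: no H
  1 × O: no H
  Total hydrogens = 12.
Molecular formula: C4H12N2O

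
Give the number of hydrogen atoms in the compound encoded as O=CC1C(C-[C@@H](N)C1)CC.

Hydrogens are implicit in SMILES; fill each atom to its normal valence:
  4 × C: 1 H each → 4
  3 × C: 2 H each → 6
  1 × C: 3 H
  1 × N: 2 H
  1 × O: no H
  Total hydrogens = 15.

15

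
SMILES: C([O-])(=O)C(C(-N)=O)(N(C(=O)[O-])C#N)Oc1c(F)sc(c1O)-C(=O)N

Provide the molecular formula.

Heavy atoms from the SMILES: 10 C, 1 F, 4 N, 8 O, 1 S.
Implicit hydrogens by atom environment:
  6 × C: no H
  5 × O: no H
  4 × C (aromatic): no H
  2 × N: 2 H each → 4
  2 × N: no H
  2 × O (charge -1): no H
  1 × F: no H
  1 × O: 1 H
  1 × S (aromatic): no H
  Total hydrogens = 5.
Net charge -2.
Molecular formula: [C10H5FN4O8S]2-

[C10H5FN4O8S]2-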